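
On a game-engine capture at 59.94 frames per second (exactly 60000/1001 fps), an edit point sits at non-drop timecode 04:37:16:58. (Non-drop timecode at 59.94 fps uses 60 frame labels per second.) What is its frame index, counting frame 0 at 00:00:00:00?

Total seconds to the label: (4 × 3600 + 37 × 60 + 16) = 16636.
Frame index = 16636 × 60 + 58 = 998218.

998218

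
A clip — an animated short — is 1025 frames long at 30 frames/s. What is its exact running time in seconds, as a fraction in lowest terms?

Running time = 1025 ÷ (30) = 1025 × 1/30 = 205/6 s.

205/6 seconds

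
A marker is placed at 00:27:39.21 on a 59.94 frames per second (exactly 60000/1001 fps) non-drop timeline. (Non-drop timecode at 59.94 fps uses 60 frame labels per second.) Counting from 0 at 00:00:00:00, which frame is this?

Total seconds to the label: (0 × 3600 + 27 × 60 + 39) = 1659.
Frame index = 1659 × 60 + 21 = 99561.

frame 99561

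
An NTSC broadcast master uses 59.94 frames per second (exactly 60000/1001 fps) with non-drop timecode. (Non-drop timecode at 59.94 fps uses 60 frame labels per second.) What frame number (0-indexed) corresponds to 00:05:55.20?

Total seconds to the label: (0 × 3600 + 5 × 60 + 55) = 355.
Frame index = 355 × 60 + 20 = 21320.

21320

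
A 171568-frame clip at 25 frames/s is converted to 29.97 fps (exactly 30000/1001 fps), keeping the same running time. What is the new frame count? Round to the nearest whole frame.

Frames at target rate = 171568 × (30000/1001) / (25) = 205881600/1001 ≈ 205675.924.
Nearest whole frame: 205676.

205676 frames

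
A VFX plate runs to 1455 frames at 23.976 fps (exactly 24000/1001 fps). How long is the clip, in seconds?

Running time = 1455 / (24000/1001) = 60.685625 s.

60.685625 seconds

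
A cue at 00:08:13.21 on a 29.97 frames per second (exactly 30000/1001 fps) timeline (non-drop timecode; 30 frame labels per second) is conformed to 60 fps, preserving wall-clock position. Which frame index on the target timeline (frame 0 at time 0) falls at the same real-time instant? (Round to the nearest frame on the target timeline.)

Source frame index: (0×3600 + 8×60 + 13) × 30 + 21 = 14811.
Real time: 14811 / (30000/1001) = 4941937/10000 s.
Target frame: (4941937/10000) × (60) = 14825811/500 ≈ 29651.622 → 29652.

frame 29652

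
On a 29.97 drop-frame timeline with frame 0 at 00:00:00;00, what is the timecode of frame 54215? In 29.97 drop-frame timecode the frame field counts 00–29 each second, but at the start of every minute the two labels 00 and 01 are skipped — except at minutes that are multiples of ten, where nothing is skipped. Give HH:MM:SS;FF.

Ten DF minutes hold 17982 frames, so frame 54215 lies in block 3 (frames 53946–71927) with 269 frames into that block.
The block's first minute is 1800 frames and the rest 1798 each; 269 frames reaches minute 0, so 3 × 18 + 0 × 2 = 54 labels have been skipped so far.
Adding those back, label number 54215 + 54 = 54269 at 30 labels/s is 1808 s + 29 f = 0 h 30 min 8 s frame 29, i.e. 00:30:08;29.

00:30:08;29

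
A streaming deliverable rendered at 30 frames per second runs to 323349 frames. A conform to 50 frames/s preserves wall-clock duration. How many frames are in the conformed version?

Target frames = source frames × (target rate / source rate) = 323349 × (50)/(30) = 323349 × 5/3 = 538915.

538915 frames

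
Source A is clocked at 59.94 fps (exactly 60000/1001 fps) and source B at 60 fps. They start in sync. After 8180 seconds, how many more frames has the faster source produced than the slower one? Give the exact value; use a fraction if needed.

490800/1001 frames

A emits 60000/1001 × 8180 = 490800000/1001 frames; B emits 60 × 8180 = 490800.
Difference = 490800/1001 frames (≈ 490.3097); B is ahead of A.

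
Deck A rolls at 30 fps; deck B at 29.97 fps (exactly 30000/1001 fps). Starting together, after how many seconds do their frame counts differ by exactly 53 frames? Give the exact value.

53053/30 seconds

The gap grows by |30000/1001 − 30| = 30/1001 frames per second.
Time for a 53-frame gap: 53 ÷ (30/1001) = 53053/30 s.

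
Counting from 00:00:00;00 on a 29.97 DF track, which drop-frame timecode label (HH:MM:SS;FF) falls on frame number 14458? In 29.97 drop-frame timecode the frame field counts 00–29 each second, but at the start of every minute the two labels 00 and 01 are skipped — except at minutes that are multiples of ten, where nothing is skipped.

00:08:02;14

Each 10-minute DF block holds 10 × 60 × 30 − 9 × 2 = 17982 frames. 14458 ÷ 17982 → 0 full blocks, remainder 14458.
Within the partial block the first minute is 1800 frames and each further minute 1798, so 8 further minute boundaries passed. Total skipped labels = 18 × 0 + 2 × 8 = 16.
Non-drop label index = 14458 + 16 = 14474; at 30 labels/s that is 00:08:02:14, i.e. DF 00:08:02;14.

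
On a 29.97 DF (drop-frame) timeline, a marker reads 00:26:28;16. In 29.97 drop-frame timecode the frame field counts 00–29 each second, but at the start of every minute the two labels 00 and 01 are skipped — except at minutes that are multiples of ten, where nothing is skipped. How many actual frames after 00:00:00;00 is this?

47608

As if non-drop at 30 labels/s: (0 × 3600 + 26 × 60 + 28) × 30 + 16 = 47656.
Minute boundaries passed: 26; those not divisible by 10: 26 − 2 = 24; dropped labels = 2 × 24 = 48.
Actual frame index = 47656 − 48 = 47608.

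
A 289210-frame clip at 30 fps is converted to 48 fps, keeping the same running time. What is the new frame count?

Target frames = source frames × (target rate / source rate) = 289210 × (48)/(30) = 289210 × 8/5 = 462736.

462736 frames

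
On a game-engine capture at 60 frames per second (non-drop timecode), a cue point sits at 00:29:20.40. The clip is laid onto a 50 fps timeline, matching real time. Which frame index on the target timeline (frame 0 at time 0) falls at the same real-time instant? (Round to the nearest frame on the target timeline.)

Source frame index: (0×3600 + 29×60 + 20) × 60 + 40 = 105640.
Real time: 105640 / (60) = 5282/3 s.
Target frame: (5282/3) × (50) = 264100/3 ≈ 88033.333 → 88033.

frame 88033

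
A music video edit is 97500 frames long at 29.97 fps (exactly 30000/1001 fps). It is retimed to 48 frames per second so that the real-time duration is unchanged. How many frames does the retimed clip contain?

156156 frames

Target frames = source frames × (target rate / source rate) = 97500 × (48)/(30000/1001) = 97500 × 1001/625 = 156156.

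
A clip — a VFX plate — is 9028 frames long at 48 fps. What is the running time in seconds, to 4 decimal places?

188.0833 seconds

Running time = 9028 × 1/48 = 2257/12 s ≈ 188.0833 s.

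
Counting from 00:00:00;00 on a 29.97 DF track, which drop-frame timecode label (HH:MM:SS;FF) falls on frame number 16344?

00:09:05;12

Ten DF minutes hold 17982 frames, so frame 16344 lies in block 0 (frames 0–17981) with 16344 frames into that block.
The block's first minute is 1800 frames and the rest 1798 each; 16344 frames reaches minute 9, so 0 × 18 + 9 × 2 = 18 labels have been skipped so far.
Adding those back, label number 16344 + 18 = 16362 at 30 labels/s is 545 s + 12 f = 0 h 9 min 5 s frame 12, i.e. 00:09:05;12.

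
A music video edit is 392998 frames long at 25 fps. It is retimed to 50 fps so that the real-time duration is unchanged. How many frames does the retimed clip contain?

Frames at target rate = 392998 × (50) / (25) = 785996.

785996 frames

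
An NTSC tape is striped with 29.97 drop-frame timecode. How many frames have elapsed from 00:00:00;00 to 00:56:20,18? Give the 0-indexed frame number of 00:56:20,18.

As if non-drop at 30 labels/s: (0 × 3600 + 56 × 60 + 20) × 30 + 18 = 101418.
Minute boundaries passed: 56; those not divisible by 10: 56 − 5 = 51; dropped labels = 2 × 51 = 102.
Actual frame index = 101418 − 102 = 101316.

101316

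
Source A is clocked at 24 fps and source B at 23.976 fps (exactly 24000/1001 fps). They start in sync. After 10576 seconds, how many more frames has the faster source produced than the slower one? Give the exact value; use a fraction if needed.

253824/1001 frames

A emits 24 × 10576 = 253824 frames; B emits 24000/1001 × 10576 = 253824000/1001.
Difference = 253824/1001 frames (≈ 253.5704); B is behind A.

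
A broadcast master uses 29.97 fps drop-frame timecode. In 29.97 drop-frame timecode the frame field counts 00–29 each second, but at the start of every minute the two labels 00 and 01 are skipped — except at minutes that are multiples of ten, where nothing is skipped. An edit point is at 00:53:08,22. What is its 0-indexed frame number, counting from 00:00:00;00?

Complete 10-minute blocks: 5, each 17982 frames → 89910.
Remaining 3 whole minutes in the current block: 1800 + 2 × 1798 = 5396 frames.
Within the current minute: 8 × 30 + 22 − 2 = 260 (labels ;00/;01 skipped at this minute). Total = 89910 + 5396 + 260 = 95566.

95566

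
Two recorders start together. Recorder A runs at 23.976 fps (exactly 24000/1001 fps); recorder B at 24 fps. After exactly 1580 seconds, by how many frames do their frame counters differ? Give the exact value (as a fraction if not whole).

37920/1001 frames

A emits 24000/1001 × 1580 = 37920000/1001 frames; B emits 24 × 1580 = 37920.
Difference = 37920/1001 frames (≈ 37.8821); B is ahead of A.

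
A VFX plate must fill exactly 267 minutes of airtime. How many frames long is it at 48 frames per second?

267 min = 16020 s.
Frames = 16020 × 48 = 768960.

768960 frames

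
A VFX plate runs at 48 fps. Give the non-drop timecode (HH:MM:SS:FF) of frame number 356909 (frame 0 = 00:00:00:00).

02:03:55:29

356909 ÷ 48 = 7435 full seconds, remainder 29 frames.
7435 s = 2 h 3 min 55 s.
Timecode: 02:03:55:29.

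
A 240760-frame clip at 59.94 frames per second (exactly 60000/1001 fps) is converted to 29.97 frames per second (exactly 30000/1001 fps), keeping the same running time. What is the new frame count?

Target frames = source frames × (target rate / source rate) = 240760 × (30000/1001)/(60000/1001) = 240760 × 1/2 = 120380.

120380 frames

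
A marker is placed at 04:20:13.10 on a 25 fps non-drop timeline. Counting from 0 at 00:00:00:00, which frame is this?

Total seconds to the label: (4 × 3600 + 20 × 60 + 13) = 15613.
Frame index = 15613 × 25 + 10 = 390335.

390335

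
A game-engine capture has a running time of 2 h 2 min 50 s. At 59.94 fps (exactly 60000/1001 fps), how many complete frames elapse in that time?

441758 frames

2 h 2 min 50 s = 7370 s.
Frames = 7370 × 60000/1001 = 40200000/91 ≈ 441758.2418.
Complete frames: 441758.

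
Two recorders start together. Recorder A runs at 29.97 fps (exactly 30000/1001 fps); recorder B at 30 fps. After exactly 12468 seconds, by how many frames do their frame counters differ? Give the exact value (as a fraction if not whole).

A emits 30000/1001 × 12468 = 374040000/1001 frames; B emits 30 × 12468 = 374040.
Difference = 374040/1001 frames (≈ 373.6663); B is ahead of A.

374040/1001 frames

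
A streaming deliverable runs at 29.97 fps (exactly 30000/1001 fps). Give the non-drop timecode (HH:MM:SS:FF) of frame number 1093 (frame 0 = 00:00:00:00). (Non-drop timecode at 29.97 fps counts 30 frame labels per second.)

1093 ÷ 30 = 36 full seconds, remainder 13 frames.
36 s = 0 h 0 min 36 s.
Timecode: 00:00:36:13.

00:00:36:13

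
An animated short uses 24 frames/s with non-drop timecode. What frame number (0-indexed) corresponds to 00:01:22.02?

Total seconds to the label: (0 × 3600 + 1 × 60 + 22) = 82.
Frame index = 82 × 24 + 2 = 1970.

1970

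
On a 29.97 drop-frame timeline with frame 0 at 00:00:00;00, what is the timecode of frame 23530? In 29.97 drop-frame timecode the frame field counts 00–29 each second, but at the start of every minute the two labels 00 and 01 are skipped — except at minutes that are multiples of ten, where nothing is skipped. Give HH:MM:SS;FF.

Ten DF minutes hold 17982 frames, so frame 23530 lies in block 1 (frames 17982–35963) with 5548 frames into that block.
The block's first minute is 1800 frames and the rest 1798 each; 5548 frames reaches minute 3, so 1 × 18 + 3 × 2 = 24 labels have been skipped so far.
Adding those back, label number 23530 + 24 = 23554 at 30 labels/s is 785 s + 4 f = 0 h 13 min 5 s frame 4, i.e. 00:13:05;04.

00:13:05;04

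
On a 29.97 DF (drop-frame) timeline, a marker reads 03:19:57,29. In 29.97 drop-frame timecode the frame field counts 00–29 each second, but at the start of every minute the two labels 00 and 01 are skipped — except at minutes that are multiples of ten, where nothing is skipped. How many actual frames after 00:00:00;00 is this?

Complete 10-minute blocks: 19, each 17982 frames → 341658.
Remaining 9 whole minutes in the current block: 1800 + 8 × 1798 = 16184 frames.
Within the current minute: 57 × 30 + 29 − 2 = 1737 (labels ;00/;01 skipped at this minute). Total = 341658 + 16184 + 1737 = 359579.

359579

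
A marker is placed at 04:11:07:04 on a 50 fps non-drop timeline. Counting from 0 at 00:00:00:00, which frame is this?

Total seconds to the label: (4 × 3600 + 11 × 60 + 7) = 15067.
Frame index = 15067 × 50 + 4 = 753354.

frame 753354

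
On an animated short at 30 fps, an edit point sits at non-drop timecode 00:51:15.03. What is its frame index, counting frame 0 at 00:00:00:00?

frame 92253

Total seconds to the label: (0 × 3600 + 51 × 60 + 15) = 3075.
Frame index = 3075 × 30 + 3 = 92253.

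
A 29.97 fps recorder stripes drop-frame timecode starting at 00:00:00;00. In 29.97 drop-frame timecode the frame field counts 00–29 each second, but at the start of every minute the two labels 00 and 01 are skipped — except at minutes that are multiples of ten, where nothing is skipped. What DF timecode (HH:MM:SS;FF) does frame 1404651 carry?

Ten DF minutes hold 17982 frames, so frame 1404651 lies in block 78 (frames 1402596–1420577) with 2055 frames into that block.
The block's first minute is 1800 frames and the rest 1798 each; 2055 frames reaches minute 1, so 78 × 18 + 1 × 2 = 1406 labels have been skipped so far.
Adding those back, label number 1404651 + 1406 = 1406057 at 30 labels/s is 46868 s + 17 f = 13 h 1 min 8 s frame 17, i.e. 13:01:08;17.

13:01:08;17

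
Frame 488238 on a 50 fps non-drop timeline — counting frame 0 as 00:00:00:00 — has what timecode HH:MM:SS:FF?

488238 ÷ 50 = 9764 full seconds, remainder 38 frames.
9764 s = 2 h 42 min 44 s.
Timecode: 02:42:44:38.

02:42:44:38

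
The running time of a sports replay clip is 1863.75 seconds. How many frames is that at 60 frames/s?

111825 frames

Frames = 1863.75 × 60 = 111825.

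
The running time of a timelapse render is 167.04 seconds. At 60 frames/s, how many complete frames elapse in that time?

Frames = 167.04 × 60 = 50112/5 ≈ 10022.4000.
Complete frames: 10022.

10022 frames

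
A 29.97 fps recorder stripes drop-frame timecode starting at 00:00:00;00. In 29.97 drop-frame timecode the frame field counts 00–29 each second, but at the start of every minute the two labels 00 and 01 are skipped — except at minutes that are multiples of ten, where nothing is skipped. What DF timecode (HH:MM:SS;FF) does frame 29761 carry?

Ten DF minutes hold 17982 frames, so frame 29761 lies in block 1 (frames 17982–35963) with 11779 frames into that block.
The block's first minute is 1800 frames and the rest 1798 each; 11779 frames reaches minute 6, so 1 × 18 + 6 × 2 = 30 labels have been skipped so far.
Adding those back, label number 29761 + 30 = 29791 at 30 labels/s is 993 s + 1 f = 0 h 16 min 33 s frame 1, i.e. 00:16:33;01.

00:16:33;01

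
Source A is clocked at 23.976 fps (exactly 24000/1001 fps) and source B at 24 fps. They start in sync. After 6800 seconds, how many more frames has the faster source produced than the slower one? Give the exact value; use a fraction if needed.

A emits 24000/1001 × 6800 = 163200000/1001 frames; B emits 24 × 6800 = 163200.
Difference = 163200/1001 frames (≈ 163.0370); B is ahead of A.

163200/1001 frames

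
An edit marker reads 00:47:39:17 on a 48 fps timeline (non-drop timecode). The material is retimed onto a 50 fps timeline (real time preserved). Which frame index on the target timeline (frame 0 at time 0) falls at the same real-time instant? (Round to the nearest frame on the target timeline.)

Source frame index: (0×3600 + 47×60 + 39) × 48 + 17 = 137249.
Real time: 137249 / (48) = 137249/48 s.
Target frame: (137249/48) × (50) = 3431225/24 ≈ 142967.708 → 142968.

frame 142968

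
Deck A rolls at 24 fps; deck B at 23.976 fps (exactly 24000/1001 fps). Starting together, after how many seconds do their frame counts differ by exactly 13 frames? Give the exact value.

The gap grows by |24000/1001 − 24| = 24/1001 frames per second.
Time for a 13-frame gap: 13 ÷ (24/1001) = 13013/24 s.

13013/24 seconds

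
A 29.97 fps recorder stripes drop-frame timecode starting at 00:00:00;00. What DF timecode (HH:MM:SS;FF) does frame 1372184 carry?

Ten DF minutes hold 17982 frames, so frame 1372184 lies in block 76 (frames 1366632–1384613) with 5552 frames into that block.
The block's first minute is 1800 frames and the rest 1798 each; 5552 frames reaches minute 3, so 76 × 18 + 3 × 2 = 1374 labels have been skipped so far.
Adding those back, label number 1372184 + 1374 = 1373558 at 30 labels/s is 45785 s + 8 f = 12 h 43 min 5 s frame 8, i.e. 12:43:05;08.

12:43:05;08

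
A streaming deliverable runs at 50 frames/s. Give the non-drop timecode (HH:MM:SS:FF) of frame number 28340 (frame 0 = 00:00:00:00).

00:09:26:40

28340 ÷ 50 = 566 full seconds, remainder 40 frames.
566 s = 0 h 9 min 26 s.
Timecode: 00:09:26:40.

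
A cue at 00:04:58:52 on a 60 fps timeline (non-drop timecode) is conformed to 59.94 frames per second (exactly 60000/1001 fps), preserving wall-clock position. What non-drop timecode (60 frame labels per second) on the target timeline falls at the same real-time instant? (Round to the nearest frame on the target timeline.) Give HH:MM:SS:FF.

Source frame index: (0×3600 + 4×60 + 58) × 60 + 52 = 17932.
Real time: 17932 / (60) = 4483/15 s.
Target frame: (4483/15) × (60000/1001) = 17932000/1001 ≈ 17914.086 → 17914.
At 60 labels/s: frame 17914 → 00:04:58:34.

00:04:58:34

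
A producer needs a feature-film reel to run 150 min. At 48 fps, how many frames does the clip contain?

150 min = 9000 s.
Frames = 9000 × 48 = 432000.

432000 frames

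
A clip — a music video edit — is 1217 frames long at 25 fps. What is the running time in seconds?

Running time = 1217 / (25) = 48.68 s.

48.68 seconds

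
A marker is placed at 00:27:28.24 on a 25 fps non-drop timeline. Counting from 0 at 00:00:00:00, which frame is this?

Total seconds to the label: (0 × 3600 + 27 × 60 + 28) = 1648.
Frame index = 1648 × 25 + 24 = 41224.

41224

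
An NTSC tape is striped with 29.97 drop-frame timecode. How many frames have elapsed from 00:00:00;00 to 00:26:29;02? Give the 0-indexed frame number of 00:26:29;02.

Complete 10-minute blocks: 2, each 17982 frames → 35964.
Remaining 6 whole minutes in the current block: 1800 + 5 × 1798 = 10790 frames.
Within the current minute: 29 × 30 + 2 − 2 = 870 (labels ;00/;01 skipped at this minute). Total = 35964 + 10790 + 870 = 47624.

47624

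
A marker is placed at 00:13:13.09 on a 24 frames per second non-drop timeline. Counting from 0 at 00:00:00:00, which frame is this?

Total seconds to the label: (0 × 3600 + 13 × 60 + 13) = 793.
Frame index = 793 × 24 + 9 = 19041.

19041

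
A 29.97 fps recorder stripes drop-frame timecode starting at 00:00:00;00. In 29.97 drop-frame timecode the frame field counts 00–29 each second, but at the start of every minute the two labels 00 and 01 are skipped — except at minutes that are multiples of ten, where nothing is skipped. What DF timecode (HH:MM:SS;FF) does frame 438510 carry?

04:03:51;18

Each 10-minute DF block holds 10 × 60 × 30 − 9 × 2 = 17982 frames. 438510 ÷ 17982 → 24 full blocks, remainder 6942.
Within the partial block the first minute is 1800 frames and each further minute 1798, so 3 further minute boundaries passed. Total skipped labels = 18 × 24 + 2 × 3 = 438.
Non-drop label index = 438510 + 438 = 438948; at 30 labels/s that is 04:03:51:18, i.e. DF 04:03:51;18.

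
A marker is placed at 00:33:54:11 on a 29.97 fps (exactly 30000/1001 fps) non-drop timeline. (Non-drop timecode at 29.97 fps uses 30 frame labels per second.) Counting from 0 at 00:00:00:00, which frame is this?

61031

Total seconds to the label: (0 × 3600 + 33 × 60 + 54) = 2034.
Frame index = 2034 × 30 + 11 = 61031.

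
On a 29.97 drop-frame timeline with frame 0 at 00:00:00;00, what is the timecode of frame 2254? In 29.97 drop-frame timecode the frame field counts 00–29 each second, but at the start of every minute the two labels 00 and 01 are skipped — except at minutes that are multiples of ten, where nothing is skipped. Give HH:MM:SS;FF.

Each 10-minute DF block holds 10 × 60 × 30 − 9 × 2 = 17982 frames. 2254 ÷ 17982 → 0 full blocks, remainder 2254.
Within the partial block the first minute is 1800 frames and each further minute 1798, so 1 further minute boundary passed. Total skipped labels = 18 × 0 + 2 × 1 = 2.
Non-drop label index = 2254 + 2 = 2256; at 30 labels/s that is 00:01:15:06, i.e. DF 00:01:15;06.

00:01:15;06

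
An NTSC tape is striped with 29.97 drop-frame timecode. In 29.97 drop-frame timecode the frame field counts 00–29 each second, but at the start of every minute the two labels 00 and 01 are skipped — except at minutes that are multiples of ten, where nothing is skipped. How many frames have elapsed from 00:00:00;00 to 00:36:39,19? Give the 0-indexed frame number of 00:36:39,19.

As if non-drop at 30 labels/s: (0 × 3600 + 36 × 60 + 39) × 30 + 19 = 65989.
Minute boundaries passed: 36; those not divisible by 10: 36 − 3 = 33; dropped labels = 2 × 33 = 66.
Actual frame index = 65989 − 66 = 65923.

65923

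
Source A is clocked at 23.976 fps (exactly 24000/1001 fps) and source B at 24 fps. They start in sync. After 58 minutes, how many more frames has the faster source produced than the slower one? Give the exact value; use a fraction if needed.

58 min = 3480 s.
A emits 24000/1001 × 3480 = 83520000/1001 frames; B emits 24 × 3480 = 83520.
Difference = 83520/1001 frames (≈ 83.4366); B is ahead of A.

83520/1001 frames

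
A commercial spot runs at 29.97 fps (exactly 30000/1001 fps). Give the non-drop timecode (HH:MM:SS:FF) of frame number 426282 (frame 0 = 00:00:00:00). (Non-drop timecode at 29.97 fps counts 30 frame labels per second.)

03:56:49:12

426282 ÷ 30 = 14209 full seconds, remainder 12 frames.
14209 s = 3 h 56 min 49 s.
Timecode: 03:56:49:12.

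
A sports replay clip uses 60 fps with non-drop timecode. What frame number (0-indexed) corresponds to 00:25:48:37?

92917

Total seconds to the label: (0 × 3600 + 25 × 60 + 48) = 1548.
Frame index = 1548 × 60 + 37 = 92917.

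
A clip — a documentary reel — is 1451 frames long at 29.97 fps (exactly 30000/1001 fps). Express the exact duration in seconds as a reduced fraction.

1452451/30000 seconds

Running time = 1451 ÷ (30000/1001) = 1451 × 1001/30000 = 1452451/30000 s.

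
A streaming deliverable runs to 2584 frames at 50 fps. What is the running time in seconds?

Running time = 2584 / (50) = 51.68 s.

51.68 seconds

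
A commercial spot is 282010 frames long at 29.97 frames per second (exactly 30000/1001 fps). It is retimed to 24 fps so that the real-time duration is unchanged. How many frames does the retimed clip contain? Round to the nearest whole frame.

225834 frames

Frames at target rate = 282010 × (24) / (30000/1001) = 28229201/125 ≈ 225833.608.
Nearest whole frame: 225834.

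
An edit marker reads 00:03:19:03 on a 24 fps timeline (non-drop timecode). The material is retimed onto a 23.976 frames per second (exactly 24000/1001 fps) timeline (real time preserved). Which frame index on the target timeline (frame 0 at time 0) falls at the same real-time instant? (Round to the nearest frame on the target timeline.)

frame 4774

Source frame index: (0×3600 + 3×60 + 19) × 24 + 3 = 4779.
Real time: 4779 / (24) = 1593/8 s.
Target frame: (1593/8) × (24000/1001) = 4779000/1001 ≈ 4774.226 → 4774.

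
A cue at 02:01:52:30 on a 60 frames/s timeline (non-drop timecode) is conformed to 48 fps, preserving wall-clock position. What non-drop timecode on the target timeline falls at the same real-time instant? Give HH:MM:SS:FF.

02:01:52:24

Source frame index: (2×3600 + 1×60 + 52) × 60 + 30 = 438750.
Real time: 438750 / (60) = 14625/2 s.
Target frame: (14625/2) × (48) = 351000.
At 48 labels/s: frame 351000 → 02:01:52:24.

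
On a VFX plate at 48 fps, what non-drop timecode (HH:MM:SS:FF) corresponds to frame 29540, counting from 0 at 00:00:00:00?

00:10:15:20

29540 ÷ 48 = 615 full seconds, remainder 20 frames.
615 s = 0 h 10 min 15 s.
Timecode: 00:10:15:20.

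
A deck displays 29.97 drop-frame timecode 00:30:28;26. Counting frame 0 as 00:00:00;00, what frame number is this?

54812

Complete 10-minute blocks: 3, each 17982 frames → 53946.
Remaining 0 whole minutes in the current block: 0 frames.
Within the current minute: 28 × 30 + 26 = 866. Total = 53946 + 0 + 866 = 54812.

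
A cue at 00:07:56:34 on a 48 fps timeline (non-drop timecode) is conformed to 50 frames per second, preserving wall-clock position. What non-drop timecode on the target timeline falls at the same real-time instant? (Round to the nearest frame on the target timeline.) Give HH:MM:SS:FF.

Source frame index: (0×3600 + 7×60 + 56) × 48 + 34 = 22882.
Real time: 22882 / (48) = 11441/24 s.
Target frame: (11441/24) × (50) = 286025/12 ≈ 23835.417 → 23835.
At 50 labels/s: frame 23835 → 00:07:56:35.

00:07:56:35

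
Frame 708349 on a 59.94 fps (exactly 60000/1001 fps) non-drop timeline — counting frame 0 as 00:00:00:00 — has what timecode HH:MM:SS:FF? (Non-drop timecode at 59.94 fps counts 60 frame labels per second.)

708349 ÷ 60 = 11805 full seconds, remainder 49 frames.
11805 s = 3 h 16 min 45 s.
Timecode: 03:16:45:49.

03:16:45:49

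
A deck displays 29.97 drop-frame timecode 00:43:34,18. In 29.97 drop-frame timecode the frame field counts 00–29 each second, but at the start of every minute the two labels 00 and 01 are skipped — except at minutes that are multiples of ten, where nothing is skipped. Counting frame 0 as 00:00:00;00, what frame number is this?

Complete 10-minute blocks: 4, each 17982 frames → 71928.
Remaining 3 whole minutes in the current block: 1800 + 2 × 1798 = 5396 frames.
Within the current minute: 34 × 30 + 18 − 2 = 1036 (labels ;00/;01 skipped at this minute). Total = 71928 + 5396 + 1036 = 78360.

78360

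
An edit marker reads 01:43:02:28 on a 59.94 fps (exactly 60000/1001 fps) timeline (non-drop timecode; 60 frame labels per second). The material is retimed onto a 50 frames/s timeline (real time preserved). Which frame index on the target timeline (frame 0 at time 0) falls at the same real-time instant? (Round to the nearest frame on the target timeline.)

frame 309432

Source frame index: (1×3600 + 43×60 + 2) × 60 + 28 = 370948.
Real time: 370948 / (60000/1001) = 92829737/15000 s.
Target frame: (92829737/15000) × (50) = 92829737/300 ≈ 309432.457 → 309432.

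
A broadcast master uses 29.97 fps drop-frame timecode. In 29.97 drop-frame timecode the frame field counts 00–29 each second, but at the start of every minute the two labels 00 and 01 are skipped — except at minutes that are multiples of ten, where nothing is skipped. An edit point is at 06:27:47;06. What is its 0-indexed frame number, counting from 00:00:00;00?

697318

Complete 10-minute blocks: 38, each 17982 frames → 683316.
Remaining 7 whole minutes in the current block: 1800 + 6 × 1798 = 12588 frames.
Within the current minute: 47 × 30 + 6 − 2 = 1414 (labels ;00/;01 skipped at this minute). Total = 683316 + 12588 + 1414 = 697318.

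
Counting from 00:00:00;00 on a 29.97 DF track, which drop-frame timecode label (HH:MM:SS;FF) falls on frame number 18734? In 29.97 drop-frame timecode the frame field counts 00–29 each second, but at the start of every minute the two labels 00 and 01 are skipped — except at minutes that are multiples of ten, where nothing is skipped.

00:10:25;02

Ten DF minutes hold 17982 frames, so frame 18734 lies in block 1 (frames 17982–35963) with 752 frames into that block.
The block's first minute is 1800 frames and the rest 1798 each; 752 frames reaches minute 0, so 1 × 18 + 0 × 2 = 18 labels have been skipped so far.
Adding those back, label number 18734 + 18 = 18752 at 30 labels/s is 625 s + 2 f = 0 h 10 min 25 s frame 2, i.e. 00:10:25;02.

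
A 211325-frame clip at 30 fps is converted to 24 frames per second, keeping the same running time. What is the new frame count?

Target frames = source frames × (target rate / source rate) = 211325 × (24)/(30) = 211325 × 4/5 = 169060.

169060 frames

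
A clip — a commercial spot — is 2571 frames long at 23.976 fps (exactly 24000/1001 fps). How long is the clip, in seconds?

107.232125 seconds

Running time = 2571 / (24000/1001) = 107.232125 s.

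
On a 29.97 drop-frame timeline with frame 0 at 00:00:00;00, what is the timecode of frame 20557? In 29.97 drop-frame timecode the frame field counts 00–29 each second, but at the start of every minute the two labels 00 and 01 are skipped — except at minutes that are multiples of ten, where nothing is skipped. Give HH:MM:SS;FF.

00:11:25;27

Ten DF minutes hold 17982 frames, so frame 20557 lies in block 1 (frames 17982–35963) with 2575 frames into that block.
The block's first minute is 1800 frames and the rest 1798 each; 2575 frames reaches minute 1, so 1 × 18 + 1 × 2 = 20 labels have been skipped so far.
Adding those back, label number 20557 + 20 = 20577 at 30 labels/s is 685 s + 27 f = 0 h 11 min 25 s frame 27, i.e. 00:11:25;27.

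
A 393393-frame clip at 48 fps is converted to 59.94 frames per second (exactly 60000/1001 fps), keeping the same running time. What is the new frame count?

491250 frames

Target frames = source frames × (target rate / source rate) = 393393 × (60000/1001)/(48) = 393393 × 1250/1001 = 491250.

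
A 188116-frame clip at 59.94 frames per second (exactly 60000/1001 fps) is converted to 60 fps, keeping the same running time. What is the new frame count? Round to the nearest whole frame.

Frames at target rate = 188116 × (60) / (60000/1001) = 47076029/250 ≈ 188304.116.
Nearest whole frame: 188304.

188304 frames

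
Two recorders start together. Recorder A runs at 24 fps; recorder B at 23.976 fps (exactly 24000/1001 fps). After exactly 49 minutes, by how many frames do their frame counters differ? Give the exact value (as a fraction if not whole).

10080/143 frames

49 min = 2940 s.
A emits 24 × 2940 = 70560 frames; B emits 24000/1001 × 2940 = 10080000/143.
Difference = 10080/143 frames (≈ 70.4895); B is behind A.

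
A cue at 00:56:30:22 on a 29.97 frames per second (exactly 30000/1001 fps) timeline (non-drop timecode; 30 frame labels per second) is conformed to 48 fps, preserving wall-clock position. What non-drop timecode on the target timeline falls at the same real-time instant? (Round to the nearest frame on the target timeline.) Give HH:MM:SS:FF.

00:56:34:06

Source frame index: (0×3600 + 56×60 + 30) × 30 + 22 = 101722.
Real time: 101722 / (30000/1001) = 50911861/15000 s.
Target frame: (50911861/15000) × (48) = 101823722/625 ≈ 162917.955 → 162918.
At 48 labels/s: frame 162918 → 00:56:34:06.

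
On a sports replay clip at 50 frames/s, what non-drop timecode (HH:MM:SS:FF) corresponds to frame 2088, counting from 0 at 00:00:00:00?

2088 ÷ 50 = 41 full seconds, remainder 38 frames.
41 s = 0 h 0 min 41 s.
Timecode: 00:00:41:38.

00:00:41:38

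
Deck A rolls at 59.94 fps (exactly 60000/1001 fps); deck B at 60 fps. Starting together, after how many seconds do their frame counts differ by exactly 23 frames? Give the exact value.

The gap grows by |60 − 60000/1001| = 60/1001 frames per second.
Time for a 23-frame gap: 23 ÷ (60/1001) = 23023/60 s.

23023/60 seconds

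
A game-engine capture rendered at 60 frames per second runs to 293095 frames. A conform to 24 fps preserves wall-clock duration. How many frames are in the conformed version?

Target frames = source frames × (target rate / source rate) = 293095 × (24)/(60) = 293095 × 2/5 = 117238.

117238 frames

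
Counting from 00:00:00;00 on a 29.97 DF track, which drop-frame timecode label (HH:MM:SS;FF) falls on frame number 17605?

Each 10-minute DF block holds 10 × 60 × 30 − 9 × 2 = 17982 frames. 17605 ÷ 17982 → 0 full blocks, remainder 17605.
Within the partial block the first minute is 1800 frames and each further minute 1798, so 9 further minute boundaries passed. Total skipped labels = 18 × 0 + 2 × 9 = 18.
Non-drop label index = 17605 + 18 = 17623; at 30 labels/s that is 00:09:47:13, i.e. DF 00:09:47;13.

00:09:47;13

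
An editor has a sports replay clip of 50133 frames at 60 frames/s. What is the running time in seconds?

Running time = 50133 / (60) = 835.55 s.

835.55 seconds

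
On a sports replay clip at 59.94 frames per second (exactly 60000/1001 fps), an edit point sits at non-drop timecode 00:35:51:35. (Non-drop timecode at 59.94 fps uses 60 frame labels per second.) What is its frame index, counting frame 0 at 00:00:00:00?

Total seconds to the label: (0 × 3600 + 35 × 60 + 51) = 2151.
Frame index = 2151 × 60 + 35 = 129095.

frame 129095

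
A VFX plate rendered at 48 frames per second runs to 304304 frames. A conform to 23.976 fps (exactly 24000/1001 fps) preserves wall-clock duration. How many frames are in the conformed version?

152000 frames

Target frames = source frames × (target rate / source rate) = 304304 × (24000/1001)/(48) = 304304 × 500/1001 = 152000.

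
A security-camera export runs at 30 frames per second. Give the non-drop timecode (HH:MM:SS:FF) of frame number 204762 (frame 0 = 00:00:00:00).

204762 ÷ 30 = 6825 full seconds, remainder 12 frames.
6825 s = 1 h 53 min 45 s.
Timecode: 01:53:45:12.

01:53:45:12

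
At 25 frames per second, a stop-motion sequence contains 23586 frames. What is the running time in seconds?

Running time = 23586 / (25) = 943.44 s.

943.44 seconds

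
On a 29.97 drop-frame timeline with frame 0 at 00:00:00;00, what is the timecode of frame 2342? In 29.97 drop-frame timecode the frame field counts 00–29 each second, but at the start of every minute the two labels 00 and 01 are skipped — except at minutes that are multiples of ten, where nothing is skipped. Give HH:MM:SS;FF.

00:01:18;04

Ten DF minutes hold 17982 frames, so frame 2342 lies in block 0 (frames 0–17981) with 2342 frames into that block.
The block's first minute is 1800 frames and the rest 1798 each; 2342 frames reaches minute 1, so 0 × 18 + 1 × 2 = 2 labels have been skipped so far.
Adding those back, label number 2342 + 2 = 2344 at 30 labels/s is 78 s + 4 f = 0 h 1 min 18 s frame 4, i.e. 00:01:18;04.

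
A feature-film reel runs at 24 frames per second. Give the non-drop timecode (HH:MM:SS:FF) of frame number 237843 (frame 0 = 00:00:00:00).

02:45:10:03

237843 ÷ 24 = 9910 full seconds, remainder 3 frames.
9910 s = 2 h 45 min 10 s.
Timecode: 02:45:10:03.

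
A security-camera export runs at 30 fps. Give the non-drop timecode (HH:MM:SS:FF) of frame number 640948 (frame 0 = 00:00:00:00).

640948 ÷ 30 = 21364 full seconds, remainder 28 frames.
21364 s = 5 h 56 min 4 s.
Timecode: 05:56:04:28.

05:56:04:28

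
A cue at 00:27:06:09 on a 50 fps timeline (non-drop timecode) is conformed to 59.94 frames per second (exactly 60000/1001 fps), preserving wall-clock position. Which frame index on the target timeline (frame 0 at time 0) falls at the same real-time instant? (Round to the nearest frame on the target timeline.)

Source frame index: (0×3600 + 27×60 + 6) × 50 + 9 = 81309.
Real time: 81309 / (50) = 81309/50 s.
Target frame: (81309/50) × (60000/1001) = 97570800/1001 ≈ 97473.327 → 97473.

frame 97473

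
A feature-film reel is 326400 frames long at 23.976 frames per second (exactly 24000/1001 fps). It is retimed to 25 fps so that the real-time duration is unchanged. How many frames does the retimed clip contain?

340340 frames

Target frames = source frames × (target rate / source rate) = 326400 × (25)/(24000/1001) = 326400 × 1001/960 = 340340.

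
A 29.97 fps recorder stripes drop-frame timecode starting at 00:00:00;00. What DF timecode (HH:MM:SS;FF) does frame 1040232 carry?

Each 10-minute DF block holds 10 × 60 × 30 − 9 × 2 = 17982 frames. 1040232 ÷ 17982 → 57 full blocks, remainder 15258.
Within the partial block the first minute is 1800 frames and each further minute 1798, so 8 further minute boundaries passed. Total skipped labels = 18 × 57 + 2 × 8 = 1042.
Non-drop label index = 1040232 + 1042 = 1041274; at 30 labels/s that is 09:38:29:04, i.e. DF 09:38:29;04.

09:38:29;04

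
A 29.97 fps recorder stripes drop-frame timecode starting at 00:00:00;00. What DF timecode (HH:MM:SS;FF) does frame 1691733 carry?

15:40:47;15

Ten DF minutes hold 17982 frames, so frame 1691733 lies in block 94 (frames 1690308–1708289) with 1425 frames into that block.
The block's first minute is 1800 frames and the rest 1798 each; 1425 frames reaches minute 0, so 94 × 18 + 0 × 2 = 1692 labels have been skipped so far.
Adding those back, label number 1691733 + 1692 = 1693425 at 30 labels/s is 56447 s + 15 f = 15 h 40 min 47 s frame 15, i.e. 15:40:47;15.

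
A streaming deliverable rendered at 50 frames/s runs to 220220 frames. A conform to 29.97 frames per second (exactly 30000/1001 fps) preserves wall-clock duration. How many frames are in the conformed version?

Target frames = source frames × (target rate / source rate) = 220220 × (30000/1001)/(50) = 220220 × 600/1001 = 132000.

132000 frames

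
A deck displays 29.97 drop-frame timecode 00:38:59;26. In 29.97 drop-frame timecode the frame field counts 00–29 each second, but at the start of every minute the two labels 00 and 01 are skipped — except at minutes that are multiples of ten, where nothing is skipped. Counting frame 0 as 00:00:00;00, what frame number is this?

Complete 10-minute blocks: 3, each 17982 frames → 53946.
Remaining 8 whole minutes in the current block: 1800 + 7 × 1798 = 14386 frames.
Within the current minute: 59 × 30 + 26 − 2 = 1794 (labels ;00/;01 skipped at this minute). Total = 53946 + 14386 + 1794 = 70126.

70126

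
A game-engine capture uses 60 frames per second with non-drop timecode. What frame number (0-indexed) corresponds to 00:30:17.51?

Total seconds to the label: (0 × 3600 + 30 × 60 + 17) = 1817.
Frame index = 1817 × 60 + 51 = 109071.

109071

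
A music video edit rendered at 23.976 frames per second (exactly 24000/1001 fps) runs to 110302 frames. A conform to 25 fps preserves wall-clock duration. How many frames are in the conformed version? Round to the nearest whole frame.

115013 frames

Frames at target rate = 110302 × (25) / (24000/1001) = 55206151/480 ≈ 115012.815.
Nearest whole frame: 115013.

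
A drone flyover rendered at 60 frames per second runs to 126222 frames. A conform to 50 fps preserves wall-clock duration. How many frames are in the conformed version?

105185 frames

Target frames = source frames × (target rate / source rate) = 126222 × (50)/(60) = 126222 × 5/6 = 105185.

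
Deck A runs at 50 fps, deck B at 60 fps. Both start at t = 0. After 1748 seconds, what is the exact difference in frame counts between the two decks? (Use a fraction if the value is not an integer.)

17480 frames

A emits 50 × 1748 = 87400 frames; B emits 60 × 1748 = 104880.
Difference = 17480 frames; B is ahead of A.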